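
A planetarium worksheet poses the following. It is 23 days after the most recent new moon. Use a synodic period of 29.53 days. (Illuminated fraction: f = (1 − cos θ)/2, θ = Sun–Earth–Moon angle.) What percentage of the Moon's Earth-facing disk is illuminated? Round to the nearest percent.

41%

The Moon has covered 23/29.53 of its cycle, so θ ≈ 360° × 23/29.53 = 280.4°.
With cos θ = 0.180, the lit fraction is (1 − 0.180)/2 ≈ 0.410, so 41%.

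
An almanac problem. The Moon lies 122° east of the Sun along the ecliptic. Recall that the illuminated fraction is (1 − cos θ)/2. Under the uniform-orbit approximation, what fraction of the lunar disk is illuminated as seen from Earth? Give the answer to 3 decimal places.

0.765

f = (1 − cos 122°)/2 = (1 − (-0.530))/2 ≈ 0.765.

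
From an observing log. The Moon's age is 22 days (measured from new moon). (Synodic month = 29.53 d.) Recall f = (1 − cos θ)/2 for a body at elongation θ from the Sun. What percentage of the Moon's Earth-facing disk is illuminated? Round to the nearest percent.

52%

Elongation θ = 360° × 22/29.53 ≈ 268.2°.
Illuminated fraction = (1 − cos 268.2°)/2 = (1 − (-0.031))/2 ≈ 0.516, so 52%.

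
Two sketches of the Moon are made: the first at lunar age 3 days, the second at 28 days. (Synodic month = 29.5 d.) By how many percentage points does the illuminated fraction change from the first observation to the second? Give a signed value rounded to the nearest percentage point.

First observation: θ = 360°·3/29.5 = 36.6°, so f = 0.099.
Second observation: θ = 341.7°, f = 0.025.
Δf = 0.025 − 0.099 = -0.073, i.e. -7 pp.

-7 pp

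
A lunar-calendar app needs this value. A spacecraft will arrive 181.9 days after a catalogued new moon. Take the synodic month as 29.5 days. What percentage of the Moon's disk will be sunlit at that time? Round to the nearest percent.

181.9 d spans 6 complete synodic months (6 × 29.5 = 177.00 d) plus 4.90 d.
Elongation θ = 360° × 4.90/29.5 ≈ 59.8°.
cos 59.8° = 0.503, so f = (1 − 0.503)/2 = 0.248, so 25%.

25%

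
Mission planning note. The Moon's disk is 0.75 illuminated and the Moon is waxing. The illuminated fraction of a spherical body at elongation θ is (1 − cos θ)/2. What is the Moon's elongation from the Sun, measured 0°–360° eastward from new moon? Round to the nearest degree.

From f = (1 − cos θ)/2: cos θ = 1 − 2×0.75 = -0.500; arccos → 120.0°.
The Moon is waxing (0°–180°), so θ = 120.0° directly.

120°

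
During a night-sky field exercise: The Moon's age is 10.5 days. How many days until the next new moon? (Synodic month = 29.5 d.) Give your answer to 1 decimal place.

The next new moon completes the synodic month: 29.5 − 10.5 = 19.000 days.

19.0 days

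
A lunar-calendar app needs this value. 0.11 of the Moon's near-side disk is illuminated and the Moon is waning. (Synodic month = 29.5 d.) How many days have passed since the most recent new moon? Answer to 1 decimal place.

cos θ = 1 − 2f = 0.780, giving a principal value of 38.7°.
Waning ⇒ past full, so θ = 360° − 38.7° = 321.3°.
At 360°/29.5 d per day, 321.3° corresponds to 26.33 days.

26.3 days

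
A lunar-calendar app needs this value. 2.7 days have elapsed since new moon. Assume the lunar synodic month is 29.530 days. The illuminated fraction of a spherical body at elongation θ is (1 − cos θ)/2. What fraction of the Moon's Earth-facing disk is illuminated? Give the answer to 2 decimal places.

The Moon has covered 2.7/29.530 of its cycle, so θ ≈ 360° × 2.7/29.530 = 32.9°.
Illuminated fraction = (1 − cos 32.9°)/2 = (1 − 0.839)/2 ≈ 0.080.

0.08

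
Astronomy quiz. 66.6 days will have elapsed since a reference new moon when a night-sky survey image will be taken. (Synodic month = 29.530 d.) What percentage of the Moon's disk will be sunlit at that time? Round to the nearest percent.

52%

Reduce mod P: 66.6 − 2×29.530 = 7.54 d into the current lunation.
Elongation θ = 360° × 7.54/29.530 ≈ 91.9°.
cos 91.9° = (-0.034), so f = (1 − (-0.034))/2 = 0.517, so 52%.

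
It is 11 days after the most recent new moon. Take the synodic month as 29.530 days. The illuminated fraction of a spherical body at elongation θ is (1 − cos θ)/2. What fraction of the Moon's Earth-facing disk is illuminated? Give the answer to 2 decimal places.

0.85

The Moon has covered 11/29.530 of its cycle, so θ ≈ 360° × 11/29.530 = 134.1°.
cos 134.1° = (-0.696), so f = (1 − (-0.696))/2 = 0.848.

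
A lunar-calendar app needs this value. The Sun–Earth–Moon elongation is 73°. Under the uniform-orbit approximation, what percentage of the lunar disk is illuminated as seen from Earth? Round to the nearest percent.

35%

Half-versine of 73°: (1 − 0.292)/2 = 0.354, i.e. 35%.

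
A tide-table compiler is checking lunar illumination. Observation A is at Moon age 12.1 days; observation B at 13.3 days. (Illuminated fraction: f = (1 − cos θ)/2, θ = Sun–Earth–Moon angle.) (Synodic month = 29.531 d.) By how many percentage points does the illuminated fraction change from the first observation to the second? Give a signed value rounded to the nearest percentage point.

First observation: θ = 360°·12.1/29.531 = 147.5°, so f = 0.922.
Second observation: θ = 162.1°, f = 0.976.
Δf = 0.976 − 0.922 = +0.054, i.e. +5 pp.

+5 percentage points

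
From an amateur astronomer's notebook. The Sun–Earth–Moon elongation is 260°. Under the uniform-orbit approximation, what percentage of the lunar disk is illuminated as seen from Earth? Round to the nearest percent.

Half-versine of 260°: (1 − (-0.174))/2 = 0.587, i.e. 59%.

59%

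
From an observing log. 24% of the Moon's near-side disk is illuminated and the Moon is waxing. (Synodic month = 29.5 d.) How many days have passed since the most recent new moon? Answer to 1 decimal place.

cos θ = 1 − 2f = 0.520, giving a principal value of 58.7°.
Before full moon the principal value applies: θ = 58.7°.
At 360°/29.5 d per day, 58.7° corresponds to 4.81 days.

4.8 days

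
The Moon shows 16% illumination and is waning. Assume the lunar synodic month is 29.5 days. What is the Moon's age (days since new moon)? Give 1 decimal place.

25.6 days

From f = (1 − cos θ)/2: cos θ = 1 − 2×0.16 = 0.680; arccos → 47.2°.
A waning Moon lies in 180°–360°, so θ = 360° − 47.2° = 312.8°.
That fraction of the synodic month is 312.8/360 × 29.5 d ≈ 25.64 d.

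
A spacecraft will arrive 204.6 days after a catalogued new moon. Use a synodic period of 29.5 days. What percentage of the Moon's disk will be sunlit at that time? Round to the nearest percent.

204.6/29.5 = 6.936 lunations, so 6 complete cycles and 27.60 d into the next.
Elongation θ = 360° × 27.60/29.5 ≈ 336.8°.
Illuminated fraction = (1 − cos 336.8°)/2 = (1 − 0.919)/2 ≈ 0.040, so 4%.

4%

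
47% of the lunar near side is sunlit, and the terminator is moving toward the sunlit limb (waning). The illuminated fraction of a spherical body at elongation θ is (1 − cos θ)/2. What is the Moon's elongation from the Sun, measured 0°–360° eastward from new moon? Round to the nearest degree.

Invert f = (1 − cos θ)/2 to get cos θ = 1 − 2(0.47) = 0.060, hence θ₀ = arccos 0.060 = 86.6°.
Waning ⇒ past full, so θ = 360° − 86.6° = 273.4°.

273°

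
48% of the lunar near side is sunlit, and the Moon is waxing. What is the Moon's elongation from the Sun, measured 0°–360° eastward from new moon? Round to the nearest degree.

Invert f = (1 − cos θ)/2 to get cos θ = 1 − 2(0.48) = 0.040, hence θ₀ = arccos 0.040 = 87.7°.
Before full moon the principal value applies: θ = 87.7°.

88°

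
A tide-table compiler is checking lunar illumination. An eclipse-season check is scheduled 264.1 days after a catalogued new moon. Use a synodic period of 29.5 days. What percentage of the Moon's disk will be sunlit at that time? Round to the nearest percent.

264.1/29.5 = 8.953 lunations, so 8 complete cycles and 28.10 d into the next.
The Moon has covered 28.10/29.5 of its cycle, so θ ≈ 360° × 28.10/29.5 = 342.9°.
Illuminated fraction = (1 − cos 342.9°)/2 = (1 − 0.956)/2 ≈ 0.022, so 2%.

2%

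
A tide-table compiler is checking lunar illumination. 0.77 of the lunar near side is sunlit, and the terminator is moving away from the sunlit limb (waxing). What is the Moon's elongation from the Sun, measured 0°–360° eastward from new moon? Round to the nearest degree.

cos θ = 1 − 2f = -0.540, giving a principal value of 122.7°.
The Moon is waxing (0°–180°), so θ = 122.7° directly.

123°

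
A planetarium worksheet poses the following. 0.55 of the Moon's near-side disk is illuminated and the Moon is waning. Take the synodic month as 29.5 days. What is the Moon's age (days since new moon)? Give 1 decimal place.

From f = (1 − cos θ)/2: cos θ = 1 − 2×0.55 = -0.100; arccos → 95.7°.
Since the Moon is past full (waning), take the reflex angle: θ = 360° − 95.7° = 264.3°.
At 360°/29.5 d per day, 264.3° corresponds to 21.65 days.

21.7 days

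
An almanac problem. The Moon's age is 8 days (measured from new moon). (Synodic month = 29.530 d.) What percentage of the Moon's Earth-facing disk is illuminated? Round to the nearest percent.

57%

Elongation θ = 360° × 8/29.530 ≈ 97.5°.
Illuminated fraction = (1 − cos 97.5°)/2 = (1 − (-0.131))/2 ≈ 0.566, so 57%.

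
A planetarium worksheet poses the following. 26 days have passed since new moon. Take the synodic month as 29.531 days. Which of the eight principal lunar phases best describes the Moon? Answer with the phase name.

θ ≈ 360° × 26/29.531 = 317°, which falls in the waning crescent sector.

waning crescent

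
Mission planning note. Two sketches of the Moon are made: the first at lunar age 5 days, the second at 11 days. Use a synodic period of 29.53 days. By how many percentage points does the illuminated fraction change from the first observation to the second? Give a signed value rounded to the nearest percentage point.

First observation: θ = 360°·5/29.53 = 61.0°, so f = 0.257.
Second observation: θ = 134.1°, f = 0.848.
Δf = 0.848 − 0.257 = +0.591, i.e. +59 pp.

+59 pp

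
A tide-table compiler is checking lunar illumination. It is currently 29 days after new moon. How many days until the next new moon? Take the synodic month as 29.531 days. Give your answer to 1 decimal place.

One full lunation from the last new moon is 29.531 d; remaining = 29.531 − 29 = 0.531 d.

0.5 days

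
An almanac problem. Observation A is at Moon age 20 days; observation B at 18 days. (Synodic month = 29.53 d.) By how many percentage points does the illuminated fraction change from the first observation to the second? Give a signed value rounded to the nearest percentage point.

First observation: θ = 360°·20/29.53 = 243.8°, so f = 0.721.
Second observation: θ = 219.4°, f = 0.886.
Δf = 0.886 − 0.721 = +0.166, i.e. +17 pp.

+17 percentage points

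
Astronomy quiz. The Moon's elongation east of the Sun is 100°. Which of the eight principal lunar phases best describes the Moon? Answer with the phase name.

first quarter

The first quarter sector spans roughly 68°–112°; 100° falls inside it.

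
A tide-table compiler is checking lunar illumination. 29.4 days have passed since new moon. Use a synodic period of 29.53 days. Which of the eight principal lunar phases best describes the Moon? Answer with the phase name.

At 29.4/29.53 of the cycle, θ ≈ 358° — the new moon range.

new moon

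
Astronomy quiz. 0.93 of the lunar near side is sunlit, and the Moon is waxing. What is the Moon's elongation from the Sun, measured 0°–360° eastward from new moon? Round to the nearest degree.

cos θ = 1 − 2f = -0.860, giving a principal value of 149.3°.
The Moon is waxing (0°–180°), so θ = 149.3° directly.

149°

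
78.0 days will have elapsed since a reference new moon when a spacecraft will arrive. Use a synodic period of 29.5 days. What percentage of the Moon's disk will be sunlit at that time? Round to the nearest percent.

Reduce mod P: 78.0 − 2×29.5 = 19.00 d into the current lunation.
The Moon has covered 19.00/29.5 of its cycle, so θ ≈ 360° × 19.00/29.5 = 231.9°.
With cos θ = (-0.618), the lit fraction is (1 − (-0.618))/2 ≈ 0.809, so 81%.

81%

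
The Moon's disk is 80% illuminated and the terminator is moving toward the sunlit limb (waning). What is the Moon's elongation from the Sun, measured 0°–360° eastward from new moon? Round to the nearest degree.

233°

Invert f = (1 − cos θ)/2 to get cos θ = 1 − 2(0.80) = -0.600, hence θ₀ = arccos -0.600 = 126.9°.
Since the Moon is past full (waning), take the reflex angle: θ = 360° − 126.9° = 233.1°.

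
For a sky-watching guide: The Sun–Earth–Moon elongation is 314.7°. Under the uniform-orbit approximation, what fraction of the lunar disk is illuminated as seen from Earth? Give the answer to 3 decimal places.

0.148

cos 314.7° = 0.703, so f = (1 − 0.703)/2 = 0.148.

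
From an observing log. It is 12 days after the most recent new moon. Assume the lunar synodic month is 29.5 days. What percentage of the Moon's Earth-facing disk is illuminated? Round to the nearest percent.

The Moon has covered 12/29.5 of its cycle, so θ ≈ 360° × 12/29.5 = 146.4°.
cos 146.4° = (-0.833), so f = (1 − (-0.833))/2 = 0.917, so 92%.

92%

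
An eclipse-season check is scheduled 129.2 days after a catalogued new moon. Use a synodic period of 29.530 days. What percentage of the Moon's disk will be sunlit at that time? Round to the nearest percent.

85%

129.2/29.530 = 4.375 lunations, so 4 complete cycles and 11.08 d into the next.
The Moon has covered 11.08/29.530 of its cycle, so θ ≈ 360° × 11.08/29.530 = 135.1°.
cos 135.1° = (-0.708), so f = (1 − (-0.708))/2 = 0.854, so 85%.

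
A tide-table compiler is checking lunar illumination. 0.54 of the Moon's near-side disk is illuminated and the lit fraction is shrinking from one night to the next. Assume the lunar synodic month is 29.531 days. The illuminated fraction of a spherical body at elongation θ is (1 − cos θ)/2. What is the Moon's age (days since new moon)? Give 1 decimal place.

21.8 days

cos θ = 1 − 2f = -0.080, giving a principal value of 94.6°.
Waning ⇒ past full, so θ = 360° − 94.6° = 265.4°.
At 360°/29.531 d per day, 265.4° corresponds to 21.77 days.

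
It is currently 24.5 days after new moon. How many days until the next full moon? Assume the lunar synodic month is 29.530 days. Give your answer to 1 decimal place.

19.8 days

Full moon is 0.5 of the way through the cycle: age 0.5 × 29.530 = 14.765 d.
Already past this cycle's full moon; the next is at 14.765 + 29.530 = 44.295 d, so 44.295 − 24.5 = 19.795 days.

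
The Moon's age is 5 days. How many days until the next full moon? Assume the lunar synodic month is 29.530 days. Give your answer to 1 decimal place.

9.8 days

Full moon occurs at elongation 180°, i.e. at age 29.530 × 180/360 = 14.765 d.
So 9.765 days remain (14.765 − 5).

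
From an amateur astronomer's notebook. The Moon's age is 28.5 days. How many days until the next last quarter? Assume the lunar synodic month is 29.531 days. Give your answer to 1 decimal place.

23.2 days

Last quarter is 0.75 of the way through the cycle: age 0.75 × 29.531 = 22.148 d.
Already past this cycle's last quarter; the next is at 22.148 + 29.531 = 51.679 d, so 51.679 − 28.5 = 23.179 days.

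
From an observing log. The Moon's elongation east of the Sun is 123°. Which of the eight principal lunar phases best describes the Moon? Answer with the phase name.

The waxing gibbous sector spans roughly 112°–158°; 123° falls inside it.

waxing gibbous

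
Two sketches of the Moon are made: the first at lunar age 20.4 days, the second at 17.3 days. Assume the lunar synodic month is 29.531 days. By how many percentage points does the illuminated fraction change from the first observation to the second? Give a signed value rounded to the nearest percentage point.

θ₁ = 360° × 20.4/29.531 = 248.7°, f₁ = (1 − cos θ₁)/2 = 0.682.
θ₂ = 360° × 17.3/29.531 = 210.9°, f₂ = (1 − cos θ₂)/2 = 0.929.
Change = f₂ − f₁ = +0.247 → +25 percentage points.

+25 pp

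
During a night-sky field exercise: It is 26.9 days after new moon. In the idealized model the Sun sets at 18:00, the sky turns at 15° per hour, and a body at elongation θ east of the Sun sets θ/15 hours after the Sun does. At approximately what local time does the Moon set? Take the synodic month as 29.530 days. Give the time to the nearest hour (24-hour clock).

Phase angle: θ = 360°·(26.9 d)/(29.530 d) = 327.9°.
At 15° of sky rotation per hour, 327.9° corresponds to a 21.86 h lag.
18:00 + 21.86 h ≈ 15:52 → 16:00 to the nearest hour.

16:00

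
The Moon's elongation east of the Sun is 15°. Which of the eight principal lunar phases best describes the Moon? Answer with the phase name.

The new moon sector spans roughly -22°–22°; 15° falls inside it.

new moon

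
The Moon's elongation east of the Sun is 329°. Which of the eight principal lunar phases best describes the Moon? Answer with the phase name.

The waning crescent sector spans roughly 292°–338°; 329° falls inside it.

waning crescent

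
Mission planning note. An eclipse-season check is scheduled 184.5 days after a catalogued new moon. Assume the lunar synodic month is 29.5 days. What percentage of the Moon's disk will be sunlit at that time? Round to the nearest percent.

51%

184.5 d spans 6 complete synodic months (6 × 29.5 = 177.00 d) plus 7.50 d.
Phase angle: θ = 360°·(7.50 d)/(29.5 d) = 91.5°.
Illuminated fraction = (1 − cos 91.5°)/2 = (1 − (-0.027))/2 ≈ 0.513, so 51%.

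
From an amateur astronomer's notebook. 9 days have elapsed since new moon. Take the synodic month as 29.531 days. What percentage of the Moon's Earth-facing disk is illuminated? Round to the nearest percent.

67%

The Moon has covered 9/29.531 of its cycle, so θ ≈ 360° × 9/29.531 = 109.7°.
With cos θ = (-0.337), the lit fraction is (1 − (-0.337))/2 ≈ 0.669, so 67%.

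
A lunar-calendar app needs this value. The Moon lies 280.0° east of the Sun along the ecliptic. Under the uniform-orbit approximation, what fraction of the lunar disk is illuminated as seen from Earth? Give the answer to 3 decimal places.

0.413

cos 280.0° = 0.174, so f = (1 − 0.174)/2 = 0.413.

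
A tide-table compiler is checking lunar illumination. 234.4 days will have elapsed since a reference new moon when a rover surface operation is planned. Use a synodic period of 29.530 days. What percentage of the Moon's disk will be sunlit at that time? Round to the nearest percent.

4%

Reduce mod P: 234.4 − 7×29.530 = 27.69 d into the current lunation.
Phase angle: θ = 360°·(27.69 d)/(29.530 d) = 337.6°.
cos 337.6° = 0.924, so f = (1 − 0.924)/2 = 0.038, so 4%.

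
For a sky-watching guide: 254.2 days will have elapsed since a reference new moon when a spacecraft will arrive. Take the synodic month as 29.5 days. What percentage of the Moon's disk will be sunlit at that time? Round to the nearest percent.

87%

254.2 d spans 8 complete synodic months (8 × 29.5 = 236.00 d) plus 18.20 d.
Elongation θ = 360° × 18.20/29.5 ≈ 222.1°.
Illuminated fraction = (1 − cos 222.1°)/2 = (1 − (-0.742))/2 ≈ 0.871, so 87%.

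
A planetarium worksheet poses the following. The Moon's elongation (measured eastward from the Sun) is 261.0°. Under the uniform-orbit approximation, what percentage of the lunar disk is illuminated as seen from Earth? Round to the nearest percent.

Half-versine of 261.0°: (1 − (-0.156))/2 = 0.578, i.e. 58%.

58%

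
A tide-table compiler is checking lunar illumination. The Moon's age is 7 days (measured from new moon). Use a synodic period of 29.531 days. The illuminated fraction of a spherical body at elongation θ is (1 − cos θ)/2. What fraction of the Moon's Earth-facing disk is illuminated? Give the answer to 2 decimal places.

0.46

Phase angle: θ = 360°·(7 d)/(29.531 d) = 85.3°.
With cos θ = 0.081, the lit fraction is (1 − 0.081)/2 ≈ 0.459.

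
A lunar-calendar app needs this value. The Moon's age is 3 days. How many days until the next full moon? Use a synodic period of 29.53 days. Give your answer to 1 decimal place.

11.8 days

Full moon occurs at elongation 180°, i.e. at age 29.53 × 180/360 = 14.765 d.
So 11.765 days remain (14.765 − 3).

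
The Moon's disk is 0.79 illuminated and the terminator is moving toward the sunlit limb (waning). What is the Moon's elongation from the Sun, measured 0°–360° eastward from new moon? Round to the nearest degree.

cos θ = 1 − 2f = -0.580, giving a principal value of 125.5°.
Waning ⇒ past full, so θ = 360° − 125.5° = 234.5°.

235°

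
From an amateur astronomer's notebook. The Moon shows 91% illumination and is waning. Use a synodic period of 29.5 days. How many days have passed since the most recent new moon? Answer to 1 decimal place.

cos θ = 1 − 2f = -0.820, giving a principal value of 145.1°.
A waning Moon lies in 180°–360°, so θ = 360° − 145.1° = 214.9°.
That fraction of the synodic month is 214.9/360 × 29.5 d ≈ 17.61 d.

17.6 days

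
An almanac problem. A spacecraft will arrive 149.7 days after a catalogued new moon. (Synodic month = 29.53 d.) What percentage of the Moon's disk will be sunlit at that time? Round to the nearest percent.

5%

149.7/29.53 = 5.069 lunations, so 5 complete cycles and 2.05 d into the next.
Elongation θ = 360° × 2.05/29.53 ≈ 25.0°.
Illuminated fraction = (1 − cos 25.0°)/2 = (1 − 0.906)/2 ≈ 0.047, so 5%.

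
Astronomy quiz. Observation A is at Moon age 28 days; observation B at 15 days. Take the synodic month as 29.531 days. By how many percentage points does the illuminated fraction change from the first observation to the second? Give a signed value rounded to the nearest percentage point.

+97 percentage points

θ₁ = 360° × 28/29.531 = 341.3°, f₁ = (1 − cos θ₁)/2 = 0.026.
θ₂ = 360° × 15/29.531 = 182.9°, f₂ = (1 − cos θ₂)/2 = 0.999.
Change = f₂ − f₁ = +0.973 → +97 percentage points.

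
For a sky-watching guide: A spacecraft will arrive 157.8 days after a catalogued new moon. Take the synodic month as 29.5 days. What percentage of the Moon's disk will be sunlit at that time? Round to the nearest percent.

Reduce mod P: 157.8 − 5×29.5 = 10.30 d into the current lunation.
The Moon has covered 10.30/29.5 of its cycle, so θ ≈ 360° × 10.30/29.5 = 125.7°.
With cos θ = (-0.583), the lit fraction is (1 − (-0.583))/2 ≈ 0.792, so 79%.

79%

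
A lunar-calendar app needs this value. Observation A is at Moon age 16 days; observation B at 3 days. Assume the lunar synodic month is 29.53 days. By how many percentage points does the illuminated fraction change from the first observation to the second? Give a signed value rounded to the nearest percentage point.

-88 percentage points

θ₁ = 360° × 16/29.53 = 195.1°, f₁ = (1 − cos θ₁)/2 = 0.983.
θ₂ = 360° × 3/29.53 = 36.6°, f₂ = (1 − cos θ₂)/2 = 0.098.
Change = f₂ − f₁ = -0.884 → -88 percentage points.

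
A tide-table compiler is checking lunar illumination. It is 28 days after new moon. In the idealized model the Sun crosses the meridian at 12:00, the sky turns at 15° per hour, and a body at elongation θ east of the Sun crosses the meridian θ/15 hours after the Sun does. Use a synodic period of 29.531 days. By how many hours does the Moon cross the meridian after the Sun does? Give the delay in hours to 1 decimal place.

The Moon has covered 28/29.531 of its cycle, so θ ≈ 360° × 28/29.531 = 341.3°.
Delay after the Sun = 341.3° / (15°/h) ≈ 22.76 h.
So the Moon crosses the meridian 22.76 h after the Sun.

22.8 h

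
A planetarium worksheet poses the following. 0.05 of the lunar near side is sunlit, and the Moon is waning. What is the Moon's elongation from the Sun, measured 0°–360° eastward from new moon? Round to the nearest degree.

cos θ = 1 − 2f = 0.900, giving a principal value of 25.8°.
Since the Moon is past full (waning), take the reflex angle: θ = 360° − 25.8° = 334.2°.

334°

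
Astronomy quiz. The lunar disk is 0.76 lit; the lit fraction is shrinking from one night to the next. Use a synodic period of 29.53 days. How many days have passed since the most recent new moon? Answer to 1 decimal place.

19.6 days

From f = (1 − cos θ)/2: cos θ = 1 − 2×0.76 = -0.520; arccos → 121.3°.
A waning Moon lies in 180°–360°, so θ = 360° − 121.3° = 238.7°.
That fraction of the synodic month is 238.7/360 × 29.53 d ≈ 19.58 d.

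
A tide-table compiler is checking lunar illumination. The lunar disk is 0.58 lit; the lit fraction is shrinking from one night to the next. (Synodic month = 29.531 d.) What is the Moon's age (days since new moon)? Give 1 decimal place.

From f = (1 − cos θ)/2: cos θ = 1 − 2×0.58 = -0.160; arccos → 99.2°.
Since the Moon is past full (waning), take the reflex angle: θ = 360° − 99.2° = 260.8°.
At 360°/29.531 d per day, 260.8° corresponds to 21.39 days.

21.4 days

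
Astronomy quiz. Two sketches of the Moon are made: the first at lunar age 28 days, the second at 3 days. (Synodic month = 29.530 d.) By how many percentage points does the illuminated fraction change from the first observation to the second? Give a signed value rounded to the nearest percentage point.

θ₁ = 360° × 28/29.530 = 341.3°, f₁ = (1 − cos θ₁)/2 = 0.026.
θ₂ = 360° × 3/29.530 = 36.6°, f₂ = (1 − cos θ₂)/2 = 0.098.
Change = f₂ − f₁ = +0.072 → +7 percentage points.

+7 pp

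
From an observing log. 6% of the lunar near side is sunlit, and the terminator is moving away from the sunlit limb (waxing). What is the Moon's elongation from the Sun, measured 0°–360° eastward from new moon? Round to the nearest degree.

28°

From f = (1 − cos θ)/2: cos θ = 1 − 2×0.06 = 0.880; arccos → 28.4°.
Waxing ⇒ before full, so θ = 28.4°.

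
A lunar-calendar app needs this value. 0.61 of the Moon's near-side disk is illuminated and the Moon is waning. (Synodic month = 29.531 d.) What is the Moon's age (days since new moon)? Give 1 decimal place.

21.1 days

Invert f = (1 − cos θ)/2 to get cos θ = 1 − 2(0.61) = -0.220, hence θ₀ = arccos -0.220 = 102.7°.
Waning ⇒ past full, so θ = 360° − 102.7° = 257.3°.
At 360°/29.531 d per day, 257.3° corresponds to 21.11 days.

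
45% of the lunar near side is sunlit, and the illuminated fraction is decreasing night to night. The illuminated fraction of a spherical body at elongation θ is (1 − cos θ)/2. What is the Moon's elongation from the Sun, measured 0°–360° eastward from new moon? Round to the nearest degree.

276°

From f = (1 − cos θ)/2: cos θ = 1 − 2×0.45 = 0.100; arccos → 84.3°.
A waning Moon lies in 180°–360°, so θ = 360° − 84.3° = 275.7°.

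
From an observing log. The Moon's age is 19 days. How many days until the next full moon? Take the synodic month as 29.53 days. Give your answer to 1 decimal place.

25.3 days

Full moon occurs at elongation 180°, i.e. at age 29.53 × 180/360 = 14.765 d.
This lunation's full moon (14.765 d) has passed, so add one period: 44.295 − 19 = 25.295 days.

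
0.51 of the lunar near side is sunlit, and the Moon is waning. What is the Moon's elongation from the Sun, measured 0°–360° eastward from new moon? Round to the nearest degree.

269°

From f = (1 − cos θ)/2: cos θ = 1 − 2×0.51 = -0.020; arccos → 91.1°.
A waning Moon lies in 180°–360°, so θ = 360° − 91.1° = 268.9°.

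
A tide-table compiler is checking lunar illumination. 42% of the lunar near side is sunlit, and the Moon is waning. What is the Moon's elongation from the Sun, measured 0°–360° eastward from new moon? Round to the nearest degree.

279°

cos θ = 1 − 2f = 0.160, giving a principal value of 80.8°.
Waning ⇒ past full, so θ = 360° − 80.8° = 279.2°.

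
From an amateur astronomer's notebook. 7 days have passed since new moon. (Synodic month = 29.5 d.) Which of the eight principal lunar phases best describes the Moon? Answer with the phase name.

first quarter

θ ≈ 360° × 7/29.5 = 85°, which falls in the first quarter sector.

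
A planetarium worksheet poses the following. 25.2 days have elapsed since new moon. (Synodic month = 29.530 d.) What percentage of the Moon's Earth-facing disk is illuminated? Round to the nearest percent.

20%

Elongation θ = 360° × 25.2/29.530 ≈ 307.2°.
Illuminated fraction = (1 − cos 307.2°)/2 = (1 − 0.605)/2 ≈ 0.198, so 20%.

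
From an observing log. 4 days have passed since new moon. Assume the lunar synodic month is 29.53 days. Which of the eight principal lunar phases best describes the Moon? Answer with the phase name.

waxing crescent

θ ≈ 360° × 4/29.53 = 49°, which falls in the waxing crescent sector.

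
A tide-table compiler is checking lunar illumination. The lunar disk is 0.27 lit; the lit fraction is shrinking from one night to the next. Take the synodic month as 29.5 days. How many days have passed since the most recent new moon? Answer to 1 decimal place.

From f = (1 − cos θ)/2: cos θ = 1 − 2×0.27 = 0.460; arccos → 62.6°.
Waning ⇒ past full, so θ = 360° − 62.6° = 297.4°.
At 360°/29.5 d per day, 297.4° corresponds to 24.37 days.

24.4 days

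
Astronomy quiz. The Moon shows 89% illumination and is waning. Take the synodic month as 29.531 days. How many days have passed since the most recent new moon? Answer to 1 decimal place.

From f = (1 − cos θ)/2: cos θ = 1 − 2×0.89 = -0.780; arccos → 141.3°.
Since the Moon is past full (waning), take the reflex angle: θ = 360° − 141.3° = 218.7°.
At 360°/29.531 d per day, 218.7° corresponds to 17.94 days.

17.9 days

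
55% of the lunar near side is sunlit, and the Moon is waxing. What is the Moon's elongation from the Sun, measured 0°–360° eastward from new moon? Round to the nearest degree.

96°

From f = (1 − cos θ)/2: cos θ = 1 − 2×0.55 = -0.100; arccos → 95.7°.
Waxing ⇒ before full, so θ = 95.7°.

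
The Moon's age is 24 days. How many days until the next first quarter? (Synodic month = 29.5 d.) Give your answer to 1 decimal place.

12.9 days

First quarter is 0.25 of the way through the cycle: age 0.25 × 29.5 = 7.375 d.
Already past this cycle's first quarter; the next is at 7.375 + 29.5 = 36.875 d, so 36.875 − 24 = 12.875 days.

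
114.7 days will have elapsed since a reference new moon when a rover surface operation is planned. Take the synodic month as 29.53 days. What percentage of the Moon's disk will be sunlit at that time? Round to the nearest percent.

13%

Reduce mod P: 114.7 − 3×29.53 = 26.11 d into the current lunation.
The Moon has covered 26.11/29.53 of its cycle, so θ ≈ 360° × 26.11/29.53 = 318.3°.
cos 318.3° = 0.747, so f = (1 − 0.747)/2 = 0.127, so 13%.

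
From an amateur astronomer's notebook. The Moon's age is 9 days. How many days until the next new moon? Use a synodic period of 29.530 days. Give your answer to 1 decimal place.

One full lunation from the last new moon is 29.530 d; remaining = 29.530 − 9 = 20.530 d.

20.5 days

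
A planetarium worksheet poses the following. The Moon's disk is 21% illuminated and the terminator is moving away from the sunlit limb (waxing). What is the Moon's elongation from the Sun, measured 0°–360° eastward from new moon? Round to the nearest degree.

From f = (1 − cos θ)/2: cos θ = 1 − 2×0.21 = 0.580; arccos → 54.5°.
Waxing ⇒ before full, so θ = 54.5°.

55°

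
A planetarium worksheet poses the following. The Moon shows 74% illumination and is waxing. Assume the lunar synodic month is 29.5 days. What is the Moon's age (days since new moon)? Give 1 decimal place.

Invert f = (1 − cos θ)/2 to get cos θ = 1 − 2(0.74) = -0.480, hence θ₀ = arccos -0.480 = 118.7°.
Before full moon the principal value applies: θ = 118.7°.
At 360°/29.5 d per day, 118.7° corresponds to 9.73 days.

9.7 days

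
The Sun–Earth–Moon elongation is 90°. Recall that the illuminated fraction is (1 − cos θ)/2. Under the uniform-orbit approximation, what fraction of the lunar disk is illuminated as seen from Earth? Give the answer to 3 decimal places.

Half-versine of 90°: (1 − 0.000)/2 = 0.500.

0.500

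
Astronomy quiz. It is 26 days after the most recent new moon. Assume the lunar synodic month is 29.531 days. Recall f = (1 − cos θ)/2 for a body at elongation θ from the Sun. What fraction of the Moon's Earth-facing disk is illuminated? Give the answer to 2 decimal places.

Elongation θ = 360° × 26/29.531 ≈ 317.0°.
Illuminated fraction = (1 − cos 317.0°)/2 = (1 − 0.731)/2 ≈ 0.135.

0.13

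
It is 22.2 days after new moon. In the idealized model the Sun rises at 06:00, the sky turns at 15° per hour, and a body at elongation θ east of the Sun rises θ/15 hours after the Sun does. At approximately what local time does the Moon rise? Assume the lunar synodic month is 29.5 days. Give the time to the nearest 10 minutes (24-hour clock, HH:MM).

Phase angle: θ = 360°·(22.2 d)/(29.5 d) = 270.9°.
Delay after the Sun = 270.9° / (15°/h) ≈ 18.06 h.
06:00 + 18.061 h ≈ 00:04 → 00:00 to the nearest ten minutes.

00:00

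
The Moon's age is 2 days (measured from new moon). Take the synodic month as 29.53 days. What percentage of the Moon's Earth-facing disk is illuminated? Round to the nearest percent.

4%

The Moon has covered 2/29.53 of its cycle, so θ ≈ 360° × 2/29.53 = 24.4°.
Illuminated fraction = (1 − cos 24.4°)/2 = (1 − 0.911)/2 ≈ 0.045, so 4%.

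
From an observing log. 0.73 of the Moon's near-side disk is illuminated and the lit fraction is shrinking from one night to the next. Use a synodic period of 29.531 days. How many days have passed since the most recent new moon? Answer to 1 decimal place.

From f = (1 − cos θ)/2: cos θ = 1 − 2×0.73 = -0.460; arccos → 117.4°.
Since the Moon is past full (waning), take the reflex angle: θ = 360° − 117.4° = 242.6°.
Age = 29.531 × 242.6°/360° ≈ 19.90 days.

19.9 days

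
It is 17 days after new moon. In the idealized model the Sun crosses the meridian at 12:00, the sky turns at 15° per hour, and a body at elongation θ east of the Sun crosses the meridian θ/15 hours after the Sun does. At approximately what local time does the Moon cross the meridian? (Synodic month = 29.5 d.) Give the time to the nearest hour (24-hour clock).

Phase angle: θ = 360°·(17 d)/(29.5 d) = 207.5°.
The Moon trails the Sun by θ/15 = 207.5/15 ≈ 13.83 hours.
12:00 + 13.83 h ≈ 01:50 → 02:00 to the nearest hour.

02:00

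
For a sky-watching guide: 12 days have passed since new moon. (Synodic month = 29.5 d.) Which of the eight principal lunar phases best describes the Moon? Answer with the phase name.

At 12/29.5 of the cycle, θ ≈ 146° — the waxing gibbous range.

waxing gibbous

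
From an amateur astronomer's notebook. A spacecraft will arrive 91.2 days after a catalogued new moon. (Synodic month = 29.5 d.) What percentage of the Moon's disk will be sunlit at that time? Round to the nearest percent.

91.2/29.5 = 3.092 lunations, so 3 complete cycles and 2.70 d into the next.
Phase angle: θ = 360°·(2.70 d)/(29.5 d) = 32.9°.
cos 32.9° = 0.839, so f = (1 − 0.839)/2 = 0.080, so 8%.

8%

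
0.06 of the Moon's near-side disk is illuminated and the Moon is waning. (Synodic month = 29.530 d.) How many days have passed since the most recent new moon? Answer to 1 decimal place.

From f = (1 − cos θ)/2: cos θ = 1 − 2×0.06 = 0.880; arccos → 28.4°.
A waning Moon lies in 180°–360°, so θ = 360° − 28.4° = 331.6°.
At 360°/29.530 d per day, 331.6° corresponds to 27.20 days.

27.2 days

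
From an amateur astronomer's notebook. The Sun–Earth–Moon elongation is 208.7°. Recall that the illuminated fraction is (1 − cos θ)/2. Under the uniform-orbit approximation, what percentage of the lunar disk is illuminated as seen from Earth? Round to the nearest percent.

94%

Half-versine of 208.7°: (1 − (-0.877))/2 = 0.939, i.e. 94%.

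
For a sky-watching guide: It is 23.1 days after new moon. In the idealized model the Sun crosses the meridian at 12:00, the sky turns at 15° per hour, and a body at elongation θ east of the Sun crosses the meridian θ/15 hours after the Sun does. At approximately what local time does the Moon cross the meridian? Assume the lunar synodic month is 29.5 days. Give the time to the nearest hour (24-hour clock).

Elongation θ = 360° × 23.1/29.5 ≈ 281.9°.
At 15° of sky rotation per hour, 281.9° corresponds to a 18.79 h lag.
12:00 + 18.79 h ≈ 06:48 → 07:00 to the nearest hour.

07:00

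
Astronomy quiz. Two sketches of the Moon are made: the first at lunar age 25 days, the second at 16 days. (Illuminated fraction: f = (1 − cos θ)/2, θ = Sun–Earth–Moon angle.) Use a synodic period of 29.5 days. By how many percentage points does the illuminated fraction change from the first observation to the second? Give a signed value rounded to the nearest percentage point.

θ₁ = 360° × 25/29.5 = 305.1°, f₁ = (1 − cos θ₁)/2 = 0.213.
θ₂ = 360° × 16/29.5 = 195.3°, f₂ = (1 − cos θ₂)/2 = 0.982.
Change = f₂ − f₁ = +0.770 → +77 percentage points.

+77 pp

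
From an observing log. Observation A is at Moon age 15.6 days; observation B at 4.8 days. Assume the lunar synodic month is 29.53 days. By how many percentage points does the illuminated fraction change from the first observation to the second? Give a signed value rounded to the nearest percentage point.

θ₁ = 360° × 15.6/29.53 = 190.2°, f₁ = (1 − cos θ₁)/2 = 0.992.
θ₂ = 360° × 4.8/29.53 = 58.5°, f₂ = (1 − cos θ₂)/2 = 0.239.
Change = f₂ − f₁ = -0.753 → -75 percentage points.

-75 percentage points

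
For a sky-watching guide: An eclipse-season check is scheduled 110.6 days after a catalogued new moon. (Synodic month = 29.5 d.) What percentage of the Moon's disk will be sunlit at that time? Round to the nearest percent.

110.6/29.5 = 3.749 lunations, so 3 complete cycles and 22.10 d into the next.
Phase angle: θ = 360°·(22.10 d)/(29.5 d) = 269.7°.
Illuminated fraction = (1 − cos 269.7°)/2 = (1 − (-0.005))/2 ≈ 0.503, so 50%.

50%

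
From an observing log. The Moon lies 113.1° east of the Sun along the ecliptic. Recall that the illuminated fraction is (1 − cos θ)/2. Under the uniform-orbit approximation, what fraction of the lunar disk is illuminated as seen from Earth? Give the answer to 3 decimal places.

f = (1 − cos 113.1°)/2 = (1 − (-0.392))/2 ≈ 0.696.

0.696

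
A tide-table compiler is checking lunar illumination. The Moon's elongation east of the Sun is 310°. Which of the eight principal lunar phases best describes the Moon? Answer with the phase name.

waning crescent

The waning crescent sector spans roughly 292°–338°; 310° falls inside it.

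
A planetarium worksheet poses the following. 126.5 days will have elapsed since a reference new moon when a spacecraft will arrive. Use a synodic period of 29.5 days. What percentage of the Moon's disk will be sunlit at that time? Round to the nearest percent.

62%

126.5 d spans 4 complete synodic months (4 × 29.5 = 118.00 d) plus 8.50 d.
Elongation θ = 360° × 8.50/29.5 ≈ 103.7°.
cos 103.7° = (-0.237), so f = (1 − (-0.237))/2 = 0.619, so 62%.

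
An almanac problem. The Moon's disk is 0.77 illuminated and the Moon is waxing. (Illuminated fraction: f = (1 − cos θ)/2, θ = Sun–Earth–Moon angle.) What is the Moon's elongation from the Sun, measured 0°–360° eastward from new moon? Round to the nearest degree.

123°

cos θ = 1 − 2f = -0.540, giving a principal value of 122.7°.
The Moon is waxing (0°–180°), so θ = 122.7° directly.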